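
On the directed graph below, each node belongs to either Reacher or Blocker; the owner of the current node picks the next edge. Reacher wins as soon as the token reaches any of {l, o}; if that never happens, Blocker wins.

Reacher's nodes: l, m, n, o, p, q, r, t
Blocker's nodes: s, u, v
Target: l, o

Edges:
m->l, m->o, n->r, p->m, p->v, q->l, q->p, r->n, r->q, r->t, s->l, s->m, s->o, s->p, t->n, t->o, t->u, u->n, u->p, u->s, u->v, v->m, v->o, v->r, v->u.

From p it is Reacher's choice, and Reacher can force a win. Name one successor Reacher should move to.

A0 = {l, o}
A1: add {m, q, t} — m (Reacher) has m→l; q (Reacher) has q→l; t (Reacher) has t→o.
A2: add {p, r} — p (Reacher) has p→m; r (Reacher) has r→q.
A3: add {n, s} — n (Reacher) has n→r; s (Blocker): all of {l, m, o, p} already in.
A4 = A3; e.g. u (Blocker) can still go to v. Fixed point.
From p, successor m is in the attractor (rank 1); the other successor v is not.

m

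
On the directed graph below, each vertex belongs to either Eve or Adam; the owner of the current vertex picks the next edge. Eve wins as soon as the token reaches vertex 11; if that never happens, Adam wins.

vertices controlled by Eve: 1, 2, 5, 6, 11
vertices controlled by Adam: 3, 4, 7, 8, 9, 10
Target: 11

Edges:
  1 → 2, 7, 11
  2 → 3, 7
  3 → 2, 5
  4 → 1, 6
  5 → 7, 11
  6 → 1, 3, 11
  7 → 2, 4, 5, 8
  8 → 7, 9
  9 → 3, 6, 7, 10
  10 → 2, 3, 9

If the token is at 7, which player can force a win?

A0 = {11}
A1: add {1, 5, 6} — 1 (Eve) has 1→11; 5 (Eve) has 5→11; 6 (Eve) has 6→11.
A2: add {4} — 4 (Adam): all of {1, 6} already in.
A3 = A2; e.g. 2 (Eve) has no edge into A2. Fixed point.
7 never enters the attractor, so Adam can avoid the target forever.

Adam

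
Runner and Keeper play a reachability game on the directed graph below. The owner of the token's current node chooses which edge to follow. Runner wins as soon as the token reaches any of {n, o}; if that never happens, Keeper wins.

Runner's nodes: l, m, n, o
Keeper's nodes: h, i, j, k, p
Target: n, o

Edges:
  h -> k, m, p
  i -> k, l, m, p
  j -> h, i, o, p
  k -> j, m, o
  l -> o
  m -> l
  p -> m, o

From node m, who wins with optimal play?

Runner

A0 = {n, o}
A1: add {l} — l (Runner) has l→o.
A2: add {m} — m (Runner) has m→l.
m ∈ A2, so Runner can force the target.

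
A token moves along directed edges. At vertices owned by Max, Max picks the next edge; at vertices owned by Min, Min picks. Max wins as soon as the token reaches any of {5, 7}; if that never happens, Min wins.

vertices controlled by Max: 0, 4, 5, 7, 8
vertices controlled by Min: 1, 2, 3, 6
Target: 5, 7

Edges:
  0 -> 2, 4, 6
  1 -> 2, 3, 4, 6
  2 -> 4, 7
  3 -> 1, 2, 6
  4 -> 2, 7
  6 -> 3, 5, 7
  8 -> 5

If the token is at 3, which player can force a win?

Min

A0 = {5, 7}
A1: add {4, 8} — 4 (Max) has 4→7; 8 (Max) has 8→5.
A2: add {0, 2} — 0 (Max) has 0→4; 2 (Min): all of {4, 7} already in.
A3 = A2; e.g. 1 (Min) can still go to 3. Fixed point.
3 never enters the attractor, so Min can avoid the target forever.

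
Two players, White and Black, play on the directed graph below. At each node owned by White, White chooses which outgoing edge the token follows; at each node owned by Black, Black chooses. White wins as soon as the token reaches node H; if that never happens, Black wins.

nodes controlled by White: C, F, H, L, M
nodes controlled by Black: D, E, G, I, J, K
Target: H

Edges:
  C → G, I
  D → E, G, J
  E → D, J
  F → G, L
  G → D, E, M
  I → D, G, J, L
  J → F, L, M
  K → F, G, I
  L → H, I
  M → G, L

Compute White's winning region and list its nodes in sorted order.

F, H, J, L, M

A0 = {H}
A1: add {L} — L (White) has L→H.
A2: add {F, M} — F (White) has F→L; M (White) has M→L.
A3: add {J} — J (Black): all of {F, L, M} already in.
A4 = A3; e.g. C (White) has no edge into A3. Fixed point.
White's winning region = {F, H, J, L, M}.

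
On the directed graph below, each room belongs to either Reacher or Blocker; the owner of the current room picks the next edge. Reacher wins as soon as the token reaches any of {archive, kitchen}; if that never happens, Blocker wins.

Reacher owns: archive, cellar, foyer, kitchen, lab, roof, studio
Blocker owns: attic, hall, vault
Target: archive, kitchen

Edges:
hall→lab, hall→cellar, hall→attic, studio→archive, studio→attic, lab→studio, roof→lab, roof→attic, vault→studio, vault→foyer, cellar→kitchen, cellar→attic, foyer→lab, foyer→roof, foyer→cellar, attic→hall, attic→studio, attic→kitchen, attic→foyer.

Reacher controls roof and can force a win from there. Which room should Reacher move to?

A0 = {archive, kitchen}
A1: add {cellar, studio} — studio (Reacher) has studio→archive; cellar (Reacher) has cellar→kitchen.
A2: add {foyer, lab} — lab (Reacher) has lab→studio; foyer (Reacher) has foyer→cellar.
A3: add {roof, vault} — roof (Reacher) has roof→lab; vault (Blocker): all of {studio, foyer} already in.
A4 = A3; e.g. hall (Blocker) can still go to attic. Fixed point.
From roof, successor lab is in the attractor (rank 2); the other successor attic is not.

lab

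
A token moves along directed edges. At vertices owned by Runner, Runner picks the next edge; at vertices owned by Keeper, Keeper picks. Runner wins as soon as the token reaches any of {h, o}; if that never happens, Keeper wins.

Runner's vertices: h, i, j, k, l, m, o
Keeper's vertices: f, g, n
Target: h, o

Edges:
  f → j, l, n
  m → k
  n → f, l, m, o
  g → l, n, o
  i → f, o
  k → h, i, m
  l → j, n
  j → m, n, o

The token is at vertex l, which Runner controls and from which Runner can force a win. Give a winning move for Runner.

A0 = {h, o}
A1: add {i, j, k} — i (Runner) has i→o; j (Runner) has j→o; k (Runner) has k→h.
A2: add {l, m} — l (Runner) has l→j; m (Runner) has m→k.
A3 = A2; e.g. f (Keeper) can still go to n. Fixed point.
From l, successor j is in the attractor (rank 1); the other successor n is not.

j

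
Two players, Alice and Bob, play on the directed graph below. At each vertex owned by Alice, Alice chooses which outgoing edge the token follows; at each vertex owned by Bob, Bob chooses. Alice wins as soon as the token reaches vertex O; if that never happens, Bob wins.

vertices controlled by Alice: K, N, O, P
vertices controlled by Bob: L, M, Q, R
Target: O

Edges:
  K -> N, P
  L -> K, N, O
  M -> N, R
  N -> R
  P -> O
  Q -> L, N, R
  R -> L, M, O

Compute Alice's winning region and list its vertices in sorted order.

K, O, P

A0 = {O}
A1: add {P} — P (Alice) has P→O.
A2: add {K} — K (Alice) has K→P.
A3 = A2; e.g. L (Bob) can still go to N. Fixed point.
Alice's winning region = {K, O, P}.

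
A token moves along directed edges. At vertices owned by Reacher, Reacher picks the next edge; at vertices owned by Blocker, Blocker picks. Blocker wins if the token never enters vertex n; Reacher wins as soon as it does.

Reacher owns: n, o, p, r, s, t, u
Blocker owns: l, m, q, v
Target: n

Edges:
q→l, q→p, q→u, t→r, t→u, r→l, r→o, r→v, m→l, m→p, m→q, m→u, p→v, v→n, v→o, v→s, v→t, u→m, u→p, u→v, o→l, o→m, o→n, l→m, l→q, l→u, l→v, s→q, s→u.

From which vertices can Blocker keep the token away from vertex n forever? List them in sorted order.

A0 = {n}
A1: add {o} — o (Reacher) has o→n.
A2: add {r} — r (Reacher) has r→o.
A3: add {t} — t (Reacher) has t→r.
A4 = A3; e.g. l (Blocker) can still go to m. Fixed point.
Reacher's attractor = {n, o, r, t}; Blocker avoids the target exactly from the complement.

l, m, p, q, s, u, v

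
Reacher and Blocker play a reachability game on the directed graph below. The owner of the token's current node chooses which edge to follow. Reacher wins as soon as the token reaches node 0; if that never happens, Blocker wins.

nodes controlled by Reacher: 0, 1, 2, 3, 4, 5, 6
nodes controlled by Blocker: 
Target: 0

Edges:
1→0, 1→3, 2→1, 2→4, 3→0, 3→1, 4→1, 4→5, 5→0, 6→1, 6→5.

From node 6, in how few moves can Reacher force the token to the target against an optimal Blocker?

A0 = {0}
A1: add {1, 3, 5} — 1 (Reacher) has 1→0; 3 (Reacher) has 3→0; 5 (Reacher) has 5→0.
A2: add {2, 4, 6} — 2 (Reacher) has 2→1; 4 (Reacher) has 4→1; 6 (Reacher) has 6→1.
A2 = all vertices. Fixed point.
6 enters the attractor at level 2, so Reacher can force the target in 2 moves from there.

2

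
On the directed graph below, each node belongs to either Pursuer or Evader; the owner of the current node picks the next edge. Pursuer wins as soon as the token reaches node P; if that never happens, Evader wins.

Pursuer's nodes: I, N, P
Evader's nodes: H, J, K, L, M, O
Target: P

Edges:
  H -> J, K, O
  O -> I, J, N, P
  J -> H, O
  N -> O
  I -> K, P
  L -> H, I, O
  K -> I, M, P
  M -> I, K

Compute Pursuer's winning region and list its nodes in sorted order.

A0 = {P}
A1: add {I} — I (Pursuer) has I→P.
A2 = A1; e.g. H (Evader) can still go to J. Fixed point.
Pursuer's winning region = {I, P}.

I, P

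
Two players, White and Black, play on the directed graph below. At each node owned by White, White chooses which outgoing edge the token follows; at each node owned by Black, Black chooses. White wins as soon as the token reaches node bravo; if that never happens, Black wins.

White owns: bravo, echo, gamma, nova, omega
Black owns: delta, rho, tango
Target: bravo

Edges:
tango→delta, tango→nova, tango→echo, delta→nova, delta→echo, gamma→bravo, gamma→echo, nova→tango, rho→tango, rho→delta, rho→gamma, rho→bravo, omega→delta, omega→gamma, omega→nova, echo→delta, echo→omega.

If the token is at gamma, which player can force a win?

White

A0 = {bravo}
A1: add {gamma} — gamma (White) has gamma→bravo.
gamma ∈ A1, so White can force the target.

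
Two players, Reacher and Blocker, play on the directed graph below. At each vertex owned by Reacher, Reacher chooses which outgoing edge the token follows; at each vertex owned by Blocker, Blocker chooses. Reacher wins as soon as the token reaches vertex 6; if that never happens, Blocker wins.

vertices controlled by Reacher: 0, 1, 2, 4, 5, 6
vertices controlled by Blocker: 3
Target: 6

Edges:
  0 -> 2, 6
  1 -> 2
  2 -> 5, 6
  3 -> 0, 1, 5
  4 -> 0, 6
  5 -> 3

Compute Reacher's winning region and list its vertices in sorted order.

A0 = {6}
A1: add {0, 2, 4} — 0 (Reacher) has 0→6; 2 (Reacher) has 2→6; 4 (Reacher) has 4→6.
A2: add {1} — 1 (Reacher) has 1→2.
A3 = A2; e.g. 3 (Blocker) can still go to 5. Fixed point.
Reacher's winning region = {0, 1, 2, 4, 6}.

0, 1, 2, 4, 6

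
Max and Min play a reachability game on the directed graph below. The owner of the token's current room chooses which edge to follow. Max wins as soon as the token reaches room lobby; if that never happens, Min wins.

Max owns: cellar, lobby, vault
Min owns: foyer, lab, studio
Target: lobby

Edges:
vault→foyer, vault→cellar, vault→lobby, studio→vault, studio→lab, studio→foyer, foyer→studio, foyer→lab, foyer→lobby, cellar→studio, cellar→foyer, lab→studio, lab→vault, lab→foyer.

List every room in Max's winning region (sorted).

lobby, vault

A0 = {lobby}
A1: add {vault} — vault (Max) has vault→lobby.
A2 = A1; e.g. studio (Min) can still go to lab. Fixed point.
Max's winning region = {lobby, vault}.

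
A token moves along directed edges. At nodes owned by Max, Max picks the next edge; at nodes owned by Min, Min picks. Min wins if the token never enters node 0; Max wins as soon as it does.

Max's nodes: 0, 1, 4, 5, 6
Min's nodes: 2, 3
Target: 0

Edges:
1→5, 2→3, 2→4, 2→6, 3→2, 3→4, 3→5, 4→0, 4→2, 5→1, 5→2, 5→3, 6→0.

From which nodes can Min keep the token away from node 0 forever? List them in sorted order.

1, 2, 3, 5

A0 = {0}
A1: add {4, 6} — 4 (Max) has 4→0; 6 (Max) has 6→0.
A2 = A1; e.g. 1 (Max) has no edge into A1. Fixed point.
Max's attractor = {0, 4, 6}; Min avoids the target exactly from the complement.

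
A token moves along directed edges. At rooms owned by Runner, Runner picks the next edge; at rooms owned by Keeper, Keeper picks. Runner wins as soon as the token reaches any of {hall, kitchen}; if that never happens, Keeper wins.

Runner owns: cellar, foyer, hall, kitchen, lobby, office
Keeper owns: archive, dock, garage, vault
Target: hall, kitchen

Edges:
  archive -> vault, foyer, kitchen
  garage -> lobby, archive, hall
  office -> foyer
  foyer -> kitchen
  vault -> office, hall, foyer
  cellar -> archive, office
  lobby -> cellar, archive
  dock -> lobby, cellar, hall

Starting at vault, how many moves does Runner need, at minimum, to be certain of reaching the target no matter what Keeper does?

3

A0 = {hall, kitchen}
A1: add {foyer} — foyer (Runner) has foyer→kitchen.
A2: add {office} — office (Runner) has office→foyer.
A3: add {cellar, vault} — cellar (Runner) has cellar→office; vault (Keeper): all of {office, hall, foyer} already in.
vault enters the attractor at level 3, so Runner can force the target in 3 moves from there.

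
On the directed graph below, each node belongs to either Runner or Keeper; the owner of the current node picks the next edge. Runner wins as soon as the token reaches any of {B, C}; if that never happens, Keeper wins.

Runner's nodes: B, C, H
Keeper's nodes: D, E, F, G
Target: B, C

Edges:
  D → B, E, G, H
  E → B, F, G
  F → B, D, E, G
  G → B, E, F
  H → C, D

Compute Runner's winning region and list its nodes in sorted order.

A0 = {B, C}
A1: add {H} — H (Runner) has H→C.
A2 = A1; e.g. D (Keeper) can still go to E. Fixed point.
Runner's winning region = {B, C, H}.

B, C, H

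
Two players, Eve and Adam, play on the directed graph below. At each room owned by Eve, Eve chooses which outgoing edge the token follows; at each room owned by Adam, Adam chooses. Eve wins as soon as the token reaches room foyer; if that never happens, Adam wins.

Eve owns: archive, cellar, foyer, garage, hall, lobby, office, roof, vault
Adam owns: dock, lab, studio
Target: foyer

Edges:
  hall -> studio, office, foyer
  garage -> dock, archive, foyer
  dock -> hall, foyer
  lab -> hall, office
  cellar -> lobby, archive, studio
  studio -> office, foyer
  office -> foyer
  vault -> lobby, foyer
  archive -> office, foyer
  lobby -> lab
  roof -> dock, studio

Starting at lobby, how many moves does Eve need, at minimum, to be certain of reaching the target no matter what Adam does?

3

A0 = {foyer}
A1: add {archive, garage, hall, office, vault} — vault (Eve) has vault→foyer; garage (Eve) has garage→foyer; archive (Eve) has archive→foyer; hall (Eve) has hall→foyer; office (Eve) has office→foyer.
A2: add {cellar, dock, lab, studio} — cellar (Eve) has cellar→archive; lab (Adam): all of {hall, office} already in; dock (Adam): all of {hall, foyer} already in; studio (Adam): all of {office, foyer} already in.
A3: add {lobby, roof} — roof (Eve) has roof→dock; lobby (Eve) has lobby→lab.
A3 = all vertices. Fixed point.
lobby enters the attractor at level 3, so Eve can force the target in 3 moves from there.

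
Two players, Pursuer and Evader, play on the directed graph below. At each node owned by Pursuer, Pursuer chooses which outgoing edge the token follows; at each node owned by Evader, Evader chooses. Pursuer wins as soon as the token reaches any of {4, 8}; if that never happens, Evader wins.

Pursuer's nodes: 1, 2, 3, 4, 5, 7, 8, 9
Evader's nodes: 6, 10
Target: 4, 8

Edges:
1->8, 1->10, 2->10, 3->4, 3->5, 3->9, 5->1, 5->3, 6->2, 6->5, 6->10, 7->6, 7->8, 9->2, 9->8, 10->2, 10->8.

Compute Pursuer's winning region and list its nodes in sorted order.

1, 3, 4, 5, 7, 8, 9

A0 = {4, 8}
A1: add {1, 3, 7, 9} — 1 (Pursuer) has 1→8; 3 (Pursuer) has 3→4; 7 (Pursuer) has 7→8; 9 (Pursuer) has 9→8.
A2: add {5} — 5 (Pursuer) has 5→1.
A3 = A2; e.g. 2 (Pursuer) has no edge into A2. Fixed point.
Pursuer's winning region = {1, 3, 4, 5, 7, 8, 9}.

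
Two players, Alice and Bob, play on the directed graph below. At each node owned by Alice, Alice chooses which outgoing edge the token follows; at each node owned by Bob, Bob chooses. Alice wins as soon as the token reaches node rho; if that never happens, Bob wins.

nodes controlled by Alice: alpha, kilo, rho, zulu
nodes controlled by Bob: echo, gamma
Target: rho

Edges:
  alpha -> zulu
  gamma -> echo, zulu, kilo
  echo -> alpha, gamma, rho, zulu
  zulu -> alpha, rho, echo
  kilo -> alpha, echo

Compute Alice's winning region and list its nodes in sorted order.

alpha, kilo, rho, zulu

A0 = {rho}
A1: add {zulu} — zulu (Alice) has zulu→rho.
A2: add {alpha} — alpha (Alice) has alpha→zulu.
A3: add {kilo} — kilo (Alice) has kilo→alpha.
A4 = A3; e.g. gamma (Bob) can still go to echo. Fixed point.
Alice's winning region = {alpha, kilo, rho, zulu}.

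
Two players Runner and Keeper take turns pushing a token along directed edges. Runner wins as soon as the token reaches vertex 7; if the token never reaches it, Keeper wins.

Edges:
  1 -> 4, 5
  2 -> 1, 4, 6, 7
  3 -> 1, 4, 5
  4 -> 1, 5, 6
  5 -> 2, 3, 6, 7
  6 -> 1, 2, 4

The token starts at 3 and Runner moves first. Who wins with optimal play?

Keeper

Track states (vertex, player-to-move).
A0 = {(7,Runner), (7,Keeper)}
A1: add {(2,Runner), (5,Runner)}.
A2 = A1; e.g. (1,Runner) stays out. (3,Runner) never enters ⇒ Keeper avoids the target.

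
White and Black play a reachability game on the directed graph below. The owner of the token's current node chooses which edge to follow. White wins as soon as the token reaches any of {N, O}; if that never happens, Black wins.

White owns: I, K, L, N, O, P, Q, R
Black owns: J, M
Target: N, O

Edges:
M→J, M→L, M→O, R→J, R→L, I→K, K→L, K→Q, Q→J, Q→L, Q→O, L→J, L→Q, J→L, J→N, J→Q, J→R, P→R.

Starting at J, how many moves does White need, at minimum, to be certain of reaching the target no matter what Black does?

A0 = {N, O}
A1: add {Q} — Q (White) has Q→O.
A2: add {K, L} — K (White) has K→Q; L (White) has L→Q.
A3: add {I, R} — I (White) has I→K; R (White) has R→L.
A4: add {J, P} — J (Black): all of {L, N, Q, R} already in; P (White) has P→R.
J enters the attractor at level 4, so White can force the target in 4 moves from there.

4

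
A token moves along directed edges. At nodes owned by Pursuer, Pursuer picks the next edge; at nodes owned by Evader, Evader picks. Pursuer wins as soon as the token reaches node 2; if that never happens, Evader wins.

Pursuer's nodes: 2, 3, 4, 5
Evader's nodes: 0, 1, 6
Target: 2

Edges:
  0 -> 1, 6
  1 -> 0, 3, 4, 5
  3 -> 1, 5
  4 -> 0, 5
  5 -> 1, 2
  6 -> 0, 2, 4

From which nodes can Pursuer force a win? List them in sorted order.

A0 = {2}
A1: add {5} — 5 (Pursuer) has 5→2.
A2: add {3, 4} — 3 (Pursuer) has 3→5; 4 (Pursuer) has 4→5.
A3 = A2; e.g. 0 (Evader) can still go to 1. Fixed point.
Pursuer's winning region = {2, 3, 4, 5}.

2, 3, 4, 5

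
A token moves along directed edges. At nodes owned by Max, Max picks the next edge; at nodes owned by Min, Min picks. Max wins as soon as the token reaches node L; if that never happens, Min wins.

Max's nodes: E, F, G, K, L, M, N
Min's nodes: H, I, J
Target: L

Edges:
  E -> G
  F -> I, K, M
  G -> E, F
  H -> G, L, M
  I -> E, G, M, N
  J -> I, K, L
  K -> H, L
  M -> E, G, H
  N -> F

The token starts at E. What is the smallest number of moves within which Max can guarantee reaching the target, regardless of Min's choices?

A0 = {L}
A1: add {K} — K (Max) has K→L.
A2: add {F} — F (Max) has F→K.
A3: add {G, N} — G (Max) has G→F; N (Max) has N→F.
A4: add {E, M} — E (Max) has E→G; M (Max) has M→G.
E enters the attractor at level 4, so Max can force the target in 4 moves from there.

4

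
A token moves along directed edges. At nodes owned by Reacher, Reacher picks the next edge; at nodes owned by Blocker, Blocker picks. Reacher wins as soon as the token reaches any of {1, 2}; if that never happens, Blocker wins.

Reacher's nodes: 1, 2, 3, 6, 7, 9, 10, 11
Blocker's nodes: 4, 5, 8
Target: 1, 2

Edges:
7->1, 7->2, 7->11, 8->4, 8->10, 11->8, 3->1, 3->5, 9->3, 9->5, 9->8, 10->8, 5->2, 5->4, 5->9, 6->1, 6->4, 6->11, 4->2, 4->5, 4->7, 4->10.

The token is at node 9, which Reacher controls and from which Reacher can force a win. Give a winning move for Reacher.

3

A0 = {1, 2}
A1: add {3, 6, 7} — 3 (Reacher) has 3→1; 6 (Reacher) has 6→1; 7 (Reacher) has 7→1.
A2: add {9} — 9 (Reacher) has 9→3.
A3 = A2; e.g. 4 (Blocker) can still go to 5. Fixed point.
From 9, successor 3 is in the attractor (rank 1); the other successors 5, 8 are not.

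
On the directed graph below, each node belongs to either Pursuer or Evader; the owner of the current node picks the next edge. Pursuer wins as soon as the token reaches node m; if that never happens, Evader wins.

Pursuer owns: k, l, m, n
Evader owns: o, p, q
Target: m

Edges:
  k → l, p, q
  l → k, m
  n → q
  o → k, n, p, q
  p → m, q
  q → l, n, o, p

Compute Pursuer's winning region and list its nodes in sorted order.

k, l, m

A0 = {m}
A1: add {l} — l (Pursuer) has l→m.
A2: add {k} — k (Pursuer) has k→l.
A3 = A2; e.g. n (Pursuer) has no edge into A2. Fixed point.
Pursuer's winning region = {k, l, m}.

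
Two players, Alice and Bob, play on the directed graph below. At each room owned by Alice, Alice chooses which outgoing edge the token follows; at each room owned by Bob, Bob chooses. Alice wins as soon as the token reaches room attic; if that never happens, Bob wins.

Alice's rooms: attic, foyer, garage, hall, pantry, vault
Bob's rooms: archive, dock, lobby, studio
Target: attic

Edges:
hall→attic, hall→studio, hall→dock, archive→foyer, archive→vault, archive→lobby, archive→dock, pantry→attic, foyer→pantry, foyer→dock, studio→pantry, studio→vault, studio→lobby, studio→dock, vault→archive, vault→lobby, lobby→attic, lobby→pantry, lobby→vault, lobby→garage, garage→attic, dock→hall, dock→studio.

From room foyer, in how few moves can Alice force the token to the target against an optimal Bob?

A0 = {attic}
A1: add {garage, hall, pantry} — hall (Alice) has hall→attic; pantry (Alice) has pantry→attic; garage (Alice) has garage→attic.
A2: add {foyer} — foyer (Alice) has foyer→pantry.
A3 = A2; e.g. archive (Bob) can still go to vault. Fixed point.
foyer enters the attractor at level 2, so Alice can force the target in 2 moves from there.

2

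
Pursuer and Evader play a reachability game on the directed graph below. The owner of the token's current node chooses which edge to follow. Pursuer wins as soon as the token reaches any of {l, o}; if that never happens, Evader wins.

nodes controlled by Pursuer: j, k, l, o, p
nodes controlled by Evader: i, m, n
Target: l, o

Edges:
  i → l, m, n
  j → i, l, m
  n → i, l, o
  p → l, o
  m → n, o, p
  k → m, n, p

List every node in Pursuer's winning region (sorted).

j, k, l, o, p

A0 = {l, o}
A1: add {j, p} — j (Pursuer) has j→l; p (Pursuer) has p→l.
A2: add {k} — k (Pursuer) has k→p.
A3 = A2; e.g. i (Evader) can still go to m. Fixed point.
Pursuer's winning region = {j, k, l, o, p}.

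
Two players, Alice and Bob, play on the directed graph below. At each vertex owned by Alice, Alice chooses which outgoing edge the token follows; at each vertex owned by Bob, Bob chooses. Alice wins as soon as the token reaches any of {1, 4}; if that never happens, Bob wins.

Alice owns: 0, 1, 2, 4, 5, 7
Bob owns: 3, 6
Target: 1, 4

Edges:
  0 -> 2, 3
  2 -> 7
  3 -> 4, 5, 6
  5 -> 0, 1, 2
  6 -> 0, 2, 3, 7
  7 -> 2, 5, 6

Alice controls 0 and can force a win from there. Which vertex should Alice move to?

A0 = {1, 4}
A1: add {5} — 5 (Alice) has 5→1.
A2: add {7} — 7 (Alice) has 7→5.
A3: add {2} — 2 (Alice) has 2→7.
A4: add {0} — 0 (Alice) has 0→2.
A5 = A4; e.g. 3 (Bob) can still go to 6. Fixed point.
From 0, successor 2 is in the attractor (rank 3); the other successor 3 is not.

2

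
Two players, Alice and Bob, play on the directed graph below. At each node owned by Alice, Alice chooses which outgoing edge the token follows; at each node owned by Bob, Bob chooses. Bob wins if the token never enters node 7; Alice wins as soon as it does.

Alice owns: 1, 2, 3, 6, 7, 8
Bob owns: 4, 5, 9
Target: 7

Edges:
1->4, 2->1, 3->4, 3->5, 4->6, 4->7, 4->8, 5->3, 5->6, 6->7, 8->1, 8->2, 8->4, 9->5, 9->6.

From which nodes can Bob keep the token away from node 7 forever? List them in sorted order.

1, 2, 3, 4, 5, 8, 9

A0 = {7}
A1: add {6} — 6 (Alice) has 6→7.
A2 = A1; e.g. 1 (Alice) has no edge into A1. Fixed point.
Alice's attractor = {6, 7}; Bob avoids the target exactly from the complement.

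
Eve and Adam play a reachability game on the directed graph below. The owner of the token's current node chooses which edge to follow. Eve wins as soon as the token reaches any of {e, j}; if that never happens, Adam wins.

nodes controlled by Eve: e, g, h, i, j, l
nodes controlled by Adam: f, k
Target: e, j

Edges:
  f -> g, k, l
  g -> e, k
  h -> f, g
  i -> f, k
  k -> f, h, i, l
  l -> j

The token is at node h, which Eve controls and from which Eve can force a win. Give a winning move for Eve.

g

A0 = {e, j}
A1: add {g, l} — g (Eve) has g→e; l (Eve) has l→j.
A2: add {h} — h (Eve) has h→g.
A3 = A2; e.g. f (Adam) can still go to k. Fixed point.
From h, successor g is in the attractor (rank 1); the other successor f is not.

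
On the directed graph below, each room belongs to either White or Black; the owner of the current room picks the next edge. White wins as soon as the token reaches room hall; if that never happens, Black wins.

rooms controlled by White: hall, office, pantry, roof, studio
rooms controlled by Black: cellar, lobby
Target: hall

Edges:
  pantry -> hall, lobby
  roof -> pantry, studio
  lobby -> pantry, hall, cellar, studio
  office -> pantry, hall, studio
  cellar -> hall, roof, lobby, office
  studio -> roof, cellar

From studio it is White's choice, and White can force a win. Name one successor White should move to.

roof

A0 = {hall}
A1: add {office, pantry} — pantry (White) has pantry→hall; office (White) has office→hall.
A2: add {roof} — roof (White) has roof→pantry.
A3: add {studio} — studio (White) has studio→roof.
A4 = A3; e.g. lobby (Black) can still go to cellar. Fixed point.
From studio, successor roof is in the attractor (rank 2); the other successor cellar is not.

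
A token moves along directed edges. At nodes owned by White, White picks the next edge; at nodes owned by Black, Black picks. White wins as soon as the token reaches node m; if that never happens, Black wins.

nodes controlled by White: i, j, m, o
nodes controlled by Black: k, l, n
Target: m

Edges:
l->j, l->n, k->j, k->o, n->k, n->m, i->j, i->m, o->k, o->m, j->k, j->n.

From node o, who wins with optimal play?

White

A0 = {m}
A1: add {i, o} — i (White) has i→m; o (White) has o→m.
A2 = A1; e.g. j (White) has no edge into A1. Fixed point.
o ∈ A1, so White can force the target.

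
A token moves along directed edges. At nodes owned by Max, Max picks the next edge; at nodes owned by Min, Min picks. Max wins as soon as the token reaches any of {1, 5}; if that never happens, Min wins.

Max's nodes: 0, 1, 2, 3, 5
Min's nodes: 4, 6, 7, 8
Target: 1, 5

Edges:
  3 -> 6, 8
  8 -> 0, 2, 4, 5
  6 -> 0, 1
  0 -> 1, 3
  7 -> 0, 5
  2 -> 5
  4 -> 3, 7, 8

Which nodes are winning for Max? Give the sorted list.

0, 1, 2, 3, 5, 6, 7

A0 = {1, 5}
A1: add {0, 2} — 0 (Max) has 0→1; 2 (Max) has 2→5.
A2: add {6, 7} — 6 (Min): all of {0, 1} already in; 7 (Min): all of {0, 5} already in.
A3: add {3} — 3 (Max) has 3→6.
A4 = A3; e.g. 4 (Min) can still go to 8. Fixed point.
Max's winning region = {0, 1, 2, 3, 5, 6, 7}.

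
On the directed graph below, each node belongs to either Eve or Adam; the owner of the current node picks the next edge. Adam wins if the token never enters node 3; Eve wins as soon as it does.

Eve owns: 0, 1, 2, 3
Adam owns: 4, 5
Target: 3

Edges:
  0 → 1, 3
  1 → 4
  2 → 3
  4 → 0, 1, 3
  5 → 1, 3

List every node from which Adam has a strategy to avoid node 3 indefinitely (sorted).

A0 = {3}
A1: add {0, 2} — 0 (Eve) has 0→3; 2 (Eve) has 2→3.
A2 = A1; e.g. 1 (Eve) has no edge into A1. Fixed point.
Eve's attractor = {0, 2, 3}; Adam avoids the target exactly from the complement.

1, 4, 5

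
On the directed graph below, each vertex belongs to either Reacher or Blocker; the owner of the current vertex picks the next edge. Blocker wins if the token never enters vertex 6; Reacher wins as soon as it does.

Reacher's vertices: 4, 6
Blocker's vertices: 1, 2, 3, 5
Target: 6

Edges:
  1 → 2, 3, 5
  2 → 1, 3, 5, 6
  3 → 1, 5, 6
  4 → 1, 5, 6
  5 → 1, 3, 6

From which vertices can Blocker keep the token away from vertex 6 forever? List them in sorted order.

A0 = {6}
A1: add {4} — 4 (Reacher) has 4→6.
A2 = A1; e.g. 1 (Blocker) can still go to 2. Fixed point.
Reacher's attractor = {4, 6}; Blocker avoids the target exactly from the complement.

1, 2, 3, 5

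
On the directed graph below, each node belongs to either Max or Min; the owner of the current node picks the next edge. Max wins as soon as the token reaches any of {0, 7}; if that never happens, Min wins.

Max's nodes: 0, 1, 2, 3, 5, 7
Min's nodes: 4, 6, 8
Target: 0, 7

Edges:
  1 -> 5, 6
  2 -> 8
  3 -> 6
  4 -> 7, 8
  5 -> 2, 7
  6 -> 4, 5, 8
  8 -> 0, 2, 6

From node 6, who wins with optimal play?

Min

A0 = {0, 7}
A1: add {5} — 5 (Max) has 5→7.
A2: add {1} — 1 (Max) has 1→5.
A3 = A2; e.g. 2 (Max) has no edge into A2. Fixed point.
6 never enters the attractor, so Min can avoid the target forever.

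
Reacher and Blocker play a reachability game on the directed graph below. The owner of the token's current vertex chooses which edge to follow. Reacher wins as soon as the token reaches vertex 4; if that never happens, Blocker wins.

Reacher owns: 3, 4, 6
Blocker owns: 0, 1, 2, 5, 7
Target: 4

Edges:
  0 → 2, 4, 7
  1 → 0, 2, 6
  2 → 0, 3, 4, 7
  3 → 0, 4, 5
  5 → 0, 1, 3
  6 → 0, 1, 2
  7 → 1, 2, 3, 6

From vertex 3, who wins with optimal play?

Reacher

A0 = {4}
A1: add {3} — 3 (Reacher) has 3→4.
A2 = A1; e.g. 0 (Blocker) can still go to 2. Fixed point.
3 ∈ A1, so Reacher can force the target.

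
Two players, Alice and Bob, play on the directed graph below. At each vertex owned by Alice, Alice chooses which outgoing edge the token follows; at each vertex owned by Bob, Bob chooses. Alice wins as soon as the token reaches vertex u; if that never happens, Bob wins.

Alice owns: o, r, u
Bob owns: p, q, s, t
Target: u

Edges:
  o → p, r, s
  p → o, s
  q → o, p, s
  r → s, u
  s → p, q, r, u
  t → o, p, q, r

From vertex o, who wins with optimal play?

Alice

A0 = {u}
A1: add {r} — r (Alice) has r→u.
A2: add {o} — o (Alice) has o→r.
A3 = A2; e.g. p (Bob) can still go to s. Fixed point.
o ∈ A2, so Alice can force the target.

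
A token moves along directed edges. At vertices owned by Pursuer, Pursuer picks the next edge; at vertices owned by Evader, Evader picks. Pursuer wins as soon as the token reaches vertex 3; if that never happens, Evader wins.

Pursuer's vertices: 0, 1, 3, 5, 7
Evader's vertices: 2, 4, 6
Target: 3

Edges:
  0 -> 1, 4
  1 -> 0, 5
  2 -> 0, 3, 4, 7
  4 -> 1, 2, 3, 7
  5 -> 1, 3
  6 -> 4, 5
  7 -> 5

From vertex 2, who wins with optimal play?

A0 = {3}
A1: add {5} — 5 (Pursuer) has 5→3.
A2: add {1, 7} — 1 (Pursuer) has 1→5; 7 (Pursuer) has 7→5.
A3: add {0} — 0 (Pursuer) has 0→1.
A4 = A3; e.g. 2 (Evader) can still go to 4. Fixed point.
2 never enters the attractor, so Evader can avoid the target forever.

Evader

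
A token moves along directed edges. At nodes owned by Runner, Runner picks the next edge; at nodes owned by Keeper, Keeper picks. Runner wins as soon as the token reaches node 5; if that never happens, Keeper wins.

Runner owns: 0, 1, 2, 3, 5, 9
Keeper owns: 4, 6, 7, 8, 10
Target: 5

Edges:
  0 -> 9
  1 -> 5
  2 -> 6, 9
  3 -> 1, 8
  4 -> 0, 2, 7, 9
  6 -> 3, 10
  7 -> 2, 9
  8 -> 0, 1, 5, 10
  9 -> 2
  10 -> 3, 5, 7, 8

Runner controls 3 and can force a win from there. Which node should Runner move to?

A0 = {5}
A1: add {1} — 1 (Runner) has 1→5.
A2: add {3} — 3 (Runner) has 3→1.
A3 = A2; e.g. 0 (Runner) has no edge into A2. Fixed point.
From 3, successor 1 is in the attractor (rank 1); the other successor 8 is not.

1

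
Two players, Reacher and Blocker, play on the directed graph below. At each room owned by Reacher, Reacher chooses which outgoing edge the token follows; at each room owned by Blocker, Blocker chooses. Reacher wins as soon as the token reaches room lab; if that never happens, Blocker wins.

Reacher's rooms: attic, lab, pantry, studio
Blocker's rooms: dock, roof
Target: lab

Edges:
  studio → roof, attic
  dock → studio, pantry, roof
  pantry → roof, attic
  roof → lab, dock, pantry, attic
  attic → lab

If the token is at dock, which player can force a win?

A0 = {lab}
A1: add {attic} — attic (Reacher) has attic→lab.
A2: add {pantry, studio} — studio (Reacher) has studio→attic; pantry (Reacher) has pantry→attic.
A3 = A2; e.g. dock (Blocker) can still go to roof. Fixed point.
dock never enters the attractor, so Blocker can avoid the target forever.

Blocker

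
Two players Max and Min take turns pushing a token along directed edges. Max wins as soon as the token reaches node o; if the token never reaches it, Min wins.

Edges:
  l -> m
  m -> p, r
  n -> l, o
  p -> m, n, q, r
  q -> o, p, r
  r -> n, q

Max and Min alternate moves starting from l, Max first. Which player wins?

Min

Track states (vertex, player-to-move).
A0 = {(o,Max), (o,Min)}
A1: add {(n,Max), (q,Max)}.
A2: add {(r,Min)}.
A3: add {(m,Max), (p,Max)}.
A4: add {(l,Min)}.
A5 = A4; e.g. (l,Max) stays out. (l,Max) never enters ⇒ Min avoids the target.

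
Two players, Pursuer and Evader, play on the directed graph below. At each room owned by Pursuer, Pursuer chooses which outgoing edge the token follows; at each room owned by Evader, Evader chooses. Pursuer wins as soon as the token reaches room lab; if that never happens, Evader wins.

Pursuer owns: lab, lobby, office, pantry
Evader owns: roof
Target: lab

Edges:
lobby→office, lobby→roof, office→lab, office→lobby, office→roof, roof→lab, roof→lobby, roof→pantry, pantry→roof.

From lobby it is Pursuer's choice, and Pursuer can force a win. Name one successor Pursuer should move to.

office

A0 = {lab}
A1: add {office} — office (Pursuer) has office→lab.
A2: add {lobby} — lobby (Pursuer) has lobby→office.
A3 = A2; e.g. roof (Evader) can still go to pantry. Fixed point.
From lobby, successor office is in the attractor (rank 1); the other successor roof is not.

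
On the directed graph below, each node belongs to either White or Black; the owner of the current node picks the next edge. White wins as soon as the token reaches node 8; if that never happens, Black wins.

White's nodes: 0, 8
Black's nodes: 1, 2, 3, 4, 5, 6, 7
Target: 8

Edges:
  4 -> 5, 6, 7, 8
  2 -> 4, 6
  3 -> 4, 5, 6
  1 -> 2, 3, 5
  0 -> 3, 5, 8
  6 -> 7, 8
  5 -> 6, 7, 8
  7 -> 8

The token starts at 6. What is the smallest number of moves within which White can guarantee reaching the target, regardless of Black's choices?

A0 = {8}
A1: add {0, 7} — 0 (White) has 0→8; 7 (Black): all of {8} already in.
A2: add {6} — 6 (Black): all of {7, 8} already in.
6 enters the attractor at level 2, so White can force the target in 2 moves from there.

2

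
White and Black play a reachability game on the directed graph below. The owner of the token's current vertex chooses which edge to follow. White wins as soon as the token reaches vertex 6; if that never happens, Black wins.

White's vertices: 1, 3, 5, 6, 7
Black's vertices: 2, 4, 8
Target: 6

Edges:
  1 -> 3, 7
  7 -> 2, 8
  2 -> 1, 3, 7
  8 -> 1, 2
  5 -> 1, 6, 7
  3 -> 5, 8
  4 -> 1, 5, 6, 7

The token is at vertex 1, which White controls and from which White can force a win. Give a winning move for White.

3

A0 = {6}
A1: add {5} — 5 (White) has 5→6.
A2: add {3} — 3 (White) has 3→5.
A3: add {1} — 1 (White) has 1→3.
A4 = A3; e.g. 2 (Black) can still go to 7. Fixed point.
From 1, successor 3 is in the attractor (rank 2); the other successor 7 is not.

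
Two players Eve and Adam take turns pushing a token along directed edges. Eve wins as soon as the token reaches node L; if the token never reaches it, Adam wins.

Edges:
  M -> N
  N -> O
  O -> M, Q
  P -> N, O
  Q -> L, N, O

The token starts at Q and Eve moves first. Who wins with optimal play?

Eve

Track states (vertex, player-to-move).
A0 = {(L,Eve), (L,Adam)}
A1: add {(Q,Eve)}.
(Q,Eve) ∈ A1 ⇒ Eve forces the target.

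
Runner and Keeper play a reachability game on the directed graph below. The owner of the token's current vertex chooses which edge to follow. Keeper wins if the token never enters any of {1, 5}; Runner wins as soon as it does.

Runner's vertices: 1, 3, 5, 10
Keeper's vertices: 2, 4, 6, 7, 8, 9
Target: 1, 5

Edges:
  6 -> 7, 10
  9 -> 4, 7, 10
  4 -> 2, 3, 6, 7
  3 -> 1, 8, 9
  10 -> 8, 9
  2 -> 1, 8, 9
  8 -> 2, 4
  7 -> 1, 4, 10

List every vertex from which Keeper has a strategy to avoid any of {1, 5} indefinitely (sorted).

2, 4, 6, 7, 8, 9, 10

A0 = {1, 5}
A1: add {3} — 3 (Runner) has 3→1.
A2 = A1; e.g. 2 (Keeper) can still go to 8. Fixed point.
Runner's attractor = {1, 3, 5}; Keeper avoids the target exactly from the complement.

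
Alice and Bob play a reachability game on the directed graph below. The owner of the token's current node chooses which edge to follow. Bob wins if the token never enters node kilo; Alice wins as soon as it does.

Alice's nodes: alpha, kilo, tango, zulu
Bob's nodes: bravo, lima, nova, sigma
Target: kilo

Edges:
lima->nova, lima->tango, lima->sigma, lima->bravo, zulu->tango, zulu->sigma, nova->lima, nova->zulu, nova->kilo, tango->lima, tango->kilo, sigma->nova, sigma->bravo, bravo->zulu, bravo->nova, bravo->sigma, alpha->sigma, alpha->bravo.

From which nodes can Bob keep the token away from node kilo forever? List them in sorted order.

A0 = {kilo}
A1: add {tango} — tango (Alice) has tango→kilo.
A2: add {zulu} — zulu (Alice) has zulu→tango.
A3 = A2; e.g. lima (Bob) can still go to nova. Fixed point.
Alice's attractor = {kilo, tango, zulu}; Bob avoids the target exactly from the complement.

alpha, bravo, lima, nova, sigma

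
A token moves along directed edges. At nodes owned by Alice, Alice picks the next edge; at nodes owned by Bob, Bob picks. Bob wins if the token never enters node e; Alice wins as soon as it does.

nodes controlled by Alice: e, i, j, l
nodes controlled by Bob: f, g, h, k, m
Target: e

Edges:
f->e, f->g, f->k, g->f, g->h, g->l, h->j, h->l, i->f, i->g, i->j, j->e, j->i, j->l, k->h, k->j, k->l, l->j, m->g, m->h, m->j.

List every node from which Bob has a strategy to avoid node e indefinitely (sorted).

A0 = {e}
A1: add {j} — j (Alice) has j→e.
A2: add {i, l} — i (Alice) has i→j; l (Alice) has l→j.
A3: add {h} — h (Bob): all of {j, l} already in.
A4: add {k} — k (Bob): all of {h, j, l} already in.
A5 = A4; e.g. f (Bob) can still go to g. Fixed point.
Alice's attractor = {e, h, i, j, k, l}; Bob avoids the target exactly from the complement.

f, g, m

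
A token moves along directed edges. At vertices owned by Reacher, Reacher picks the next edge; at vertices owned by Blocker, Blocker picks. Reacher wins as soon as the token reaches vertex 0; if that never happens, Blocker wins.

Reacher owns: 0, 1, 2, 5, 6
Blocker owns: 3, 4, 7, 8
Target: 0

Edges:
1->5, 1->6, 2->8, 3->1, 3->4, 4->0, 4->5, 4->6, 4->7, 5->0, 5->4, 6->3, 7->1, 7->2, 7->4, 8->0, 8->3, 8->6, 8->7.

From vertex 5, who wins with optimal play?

Reacher

A0 = {0}
A1: add {5} — 5 (Reacher) has 5→0.
5 ∈ A1, so Reacher can force the target.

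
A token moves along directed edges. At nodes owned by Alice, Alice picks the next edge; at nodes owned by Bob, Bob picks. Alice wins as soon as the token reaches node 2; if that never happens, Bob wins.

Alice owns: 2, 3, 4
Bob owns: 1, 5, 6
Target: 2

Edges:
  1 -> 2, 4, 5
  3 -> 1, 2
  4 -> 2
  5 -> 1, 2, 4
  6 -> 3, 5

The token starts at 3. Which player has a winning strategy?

Alice

A0 = {2}
A1: add {3, 4} — 3 (Alice) has 3→2; 4 (Alice) has 4→2.
A2 = A1; e.g. 1 (Bob) can still go to 5. Fixed point.
3 ∈ A1, so Alice can force the target.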